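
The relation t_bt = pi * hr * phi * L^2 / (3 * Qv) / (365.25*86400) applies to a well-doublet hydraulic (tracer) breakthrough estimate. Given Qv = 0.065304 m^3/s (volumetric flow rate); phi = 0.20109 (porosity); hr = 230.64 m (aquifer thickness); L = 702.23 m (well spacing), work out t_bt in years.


t_bt = pi * hr * phi * L^2 / (3 * Qv) / (365.25*86400)
t_bt = pi * 230.64 * 0.20109 * 702.23^2 / (3 * 0.065304) / (365.25*86400)
t_bt = 11.622 years


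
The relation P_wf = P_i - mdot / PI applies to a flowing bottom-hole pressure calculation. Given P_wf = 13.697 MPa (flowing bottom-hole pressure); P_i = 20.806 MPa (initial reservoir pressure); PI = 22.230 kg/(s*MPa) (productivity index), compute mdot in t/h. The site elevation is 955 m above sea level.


mdot = (P_i - P_wf) * PI
mdot = (20.806 - 13.697) * 22.230
mdot = 158.0331 kg/s
Convert: 158.0331 kg/s * 3.6 = 568.92 t/h
mdot = 568.92 t/h


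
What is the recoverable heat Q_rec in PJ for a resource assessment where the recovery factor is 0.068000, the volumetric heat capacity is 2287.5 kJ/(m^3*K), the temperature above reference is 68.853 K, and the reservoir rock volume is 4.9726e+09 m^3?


Step 1: Q_s = Vr*rhoc*dT/1e12 = 4.9726e+09*2287.5*68.853/1e12 = 783.1907 PJ
Step 2: Q_rec = Q_s * RF = 783.1907 * 0.068 = 53.257 PJ
Q_rec = 53.257 PJ


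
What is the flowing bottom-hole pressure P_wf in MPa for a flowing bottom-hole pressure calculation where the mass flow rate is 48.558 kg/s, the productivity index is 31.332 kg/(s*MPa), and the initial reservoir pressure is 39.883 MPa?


P_wf = P_i - mdot / PI
P_wf = 39.883 - 48.558 / 31.332
P_wf = 38.333 MPa


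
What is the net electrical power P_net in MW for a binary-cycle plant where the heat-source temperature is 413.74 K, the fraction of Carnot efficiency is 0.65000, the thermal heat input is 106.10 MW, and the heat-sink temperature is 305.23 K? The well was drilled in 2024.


Step 1: eta = (1 - Tc/Th)*f = (1 - 305.23/413.74)*0.65 = 0.1704730
Step 2: P_net = eta * Q_in = 0.1704730 * 106.1 = 18.087 MW
P_net = 18.087 MW


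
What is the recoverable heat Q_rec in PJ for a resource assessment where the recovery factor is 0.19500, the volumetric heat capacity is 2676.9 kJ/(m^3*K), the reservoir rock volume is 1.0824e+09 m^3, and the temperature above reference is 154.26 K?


Step 1: Q_s = Vr*rhoc*dT/1e12 = 1.0824e+09*2676.9*154.26/1e12 = 446.9647 PJ
Step 2: Q_rec = Q_s * RF = 446.9647 * 0.195 = 87.158 PJ
Q_rec = 87.158 PJ


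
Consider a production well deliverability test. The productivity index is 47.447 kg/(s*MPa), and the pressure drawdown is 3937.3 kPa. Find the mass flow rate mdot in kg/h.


mdot = PI * dP / 1000
mdot = 47.447 * 3937.3 / 1000
mdot = 186.8131 kg/s
Convert: 186.8131 kg/s * 3600.0 = 6.7253e+05 kg/h
mdot = 6.7253e+05 kg/h


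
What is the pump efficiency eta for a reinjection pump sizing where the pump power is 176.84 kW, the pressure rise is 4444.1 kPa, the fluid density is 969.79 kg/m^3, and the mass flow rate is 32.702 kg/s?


eta = mdot * dP / (rho * P_pump)
eta = 32.702 * 4444.1 / (969.79 * 176.84)
eta = 0.84742


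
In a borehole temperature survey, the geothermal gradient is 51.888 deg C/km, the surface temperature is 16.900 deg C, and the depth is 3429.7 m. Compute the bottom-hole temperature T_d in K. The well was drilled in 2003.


T_d = T_surf + grad * d / 1000
T_d = 16.900 + 51.888 * 3429.7 / 1000
T_d = 194.8603 deg C
Convert to K: 194.8603 + 273.15 = 468.01 K
T_d = 468.01 K


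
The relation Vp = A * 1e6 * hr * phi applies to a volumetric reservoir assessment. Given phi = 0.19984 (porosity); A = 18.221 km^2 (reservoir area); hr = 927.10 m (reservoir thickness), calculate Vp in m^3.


Vp = A * 1e6 * hr * phi
Vp = 18.221 * 1e6 * 927.10 * 0.19984
Vp = 3.3758e+09 m^3


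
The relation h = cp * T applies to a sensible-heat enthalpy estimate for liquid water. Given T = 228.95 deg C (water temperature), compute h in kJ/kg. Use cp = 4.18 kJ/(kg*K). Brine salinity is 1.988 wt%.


h = cp * T
h = 4.18 * 228.95
h = 957.01 kJ/kg


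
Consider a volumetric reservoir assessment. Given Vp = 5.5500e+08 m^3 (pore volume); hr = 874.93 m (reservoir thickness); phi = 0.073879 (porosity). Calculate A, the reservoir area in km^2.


A = Vp / (1e6 * hr * phi)
A = 5.5500e+08 / (1e6 * 874.93 * 0.073879)
A = 8.5862 km^2


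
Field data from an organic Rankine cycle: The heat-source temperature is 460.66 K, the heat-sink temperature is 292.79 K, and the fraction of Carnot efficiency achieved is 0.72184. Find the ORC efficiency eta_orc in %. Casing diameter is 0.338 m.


eta_orc = (1 - Tc/Th) * f * 100
eta_orc = (1 - 292.79/460.66) * 0.72184 * 100
eta_orc = 26.305 %


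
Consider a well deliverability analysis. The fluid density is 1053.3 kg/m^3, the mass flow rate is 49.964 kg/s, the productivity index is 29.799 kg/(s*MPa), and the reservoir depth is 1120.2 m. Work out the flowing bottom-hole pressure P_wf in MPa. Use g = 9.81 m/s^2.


Step 1: P_i = rho*g*h/1e6 = 1053.3*9.81*1120.2/1e6 = 11.57488 MPa
Step 2: P_wf = P_i - mdot/PI = 11.57488 - 49.964/29.799 = 9.8982 MPa
P_wf = 9.8982 MPa


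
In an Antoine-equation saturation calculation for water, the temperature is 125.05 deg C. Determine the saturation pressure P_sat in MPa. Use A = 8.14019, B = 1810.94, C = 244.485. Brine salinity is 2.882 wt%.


P_sat = 10^(A - B/(C + T)) / 760 * 0.101325
P_sat = 10^(8.14019 - 1810.94/(244.485 + 125.05)) / 760 * 0.101325
P_sat = 0.23147 MPa


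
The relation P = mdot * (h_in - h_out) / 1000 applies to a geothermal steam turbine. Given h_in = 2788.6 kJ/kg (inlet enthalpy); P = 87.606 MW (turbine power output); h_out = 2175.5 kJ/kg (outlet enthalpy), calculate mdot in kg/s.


mdot = P * 1000 / (h_in - h_out)
mdot = 87.606 * 1000 / (2788.6 - 2175.5)
mdot = 142.89 kg/s


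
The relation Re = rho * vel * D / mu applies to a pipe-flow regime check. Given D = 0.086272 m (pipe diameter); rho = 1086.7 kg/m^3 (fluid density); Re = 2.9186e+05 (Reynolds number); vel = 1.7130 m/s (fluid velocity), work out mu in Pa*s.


mu = rho * vel * D / Re
mu = 1086.7 * 1.7130 * 0.086272 / 2.9186e+05
mu = 0.00055025 Pa*s


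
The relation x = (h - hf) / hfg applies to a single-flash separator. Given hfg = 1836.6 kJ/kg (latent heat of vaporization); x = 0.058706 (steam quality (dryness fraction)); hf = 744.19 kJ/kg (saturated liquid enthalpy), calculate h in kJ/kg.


h = hf + x * hfg
h = 744.19 + 0.058706 * 1836.6
h = 852.01 kJ/kg


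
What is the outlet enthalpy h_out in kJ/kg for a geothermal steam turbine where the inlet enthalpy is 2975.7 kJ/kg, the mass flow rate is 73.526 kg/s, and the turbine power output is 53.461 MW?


h_out = h_in - P * 1000 / mdot
h_out = 2975.7 - 53.461 * 1000 / 73.526
h_out = 2248.6 kJ/kg


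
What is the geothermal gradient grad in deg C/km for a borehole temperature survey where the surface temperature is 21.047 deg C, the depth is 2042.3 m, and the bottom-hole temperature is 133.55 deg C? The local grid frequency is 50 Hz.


grad = (T_d - T_surf) / d * 1000
grad = (133.55 - 21.047) / 2042.3 * 1000
grad = 55.086 deg C/km


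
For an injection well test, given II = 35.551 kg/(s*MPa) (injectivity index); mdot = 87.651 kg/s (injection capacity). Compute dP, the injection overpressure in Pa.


dP = mdot * 1000 / II
dP = 87.651 * 1000 / 35.551
dP = 2465.500 kPa
Convert: 2465.500 kPa * 1000.0 = 2.4655e+06 Pa
dP = 2.4655e+06 Pa


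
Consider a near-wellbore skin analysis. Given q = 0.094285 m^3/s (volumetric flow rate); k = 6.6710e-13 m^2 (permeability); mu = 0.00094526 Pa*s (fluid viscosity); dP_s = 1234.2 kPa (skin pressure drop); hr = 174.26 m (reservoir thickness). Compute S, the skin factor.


S = dP_s * 1000 * 2*pi*k*hr / (q*mu)
S = 1234.2 * 1000 * 2*pi*6.6710e-13*174.26 / (0.094285*0.00094526)
S = 10.115


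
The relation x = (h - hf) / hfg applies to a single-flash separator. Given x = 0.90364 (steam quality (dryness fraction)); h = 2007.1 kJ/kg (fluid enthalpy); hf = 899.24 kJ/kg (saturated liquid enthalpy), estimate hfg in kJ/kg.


hfg = (h - hf) / x
hfg = (2007.1 - 899.24) / 0.90364
hfg = 1226.0 kJ/kg


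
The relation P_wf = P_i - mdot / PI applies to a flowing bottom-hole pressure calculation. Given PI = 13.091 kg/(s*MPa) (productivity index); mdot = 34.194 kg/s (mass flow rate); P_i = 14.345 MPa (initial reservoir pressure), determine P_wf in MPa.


P_wf = P_i - mdot / PI
P_wf = 14.345 - 34.194 / 13.091
P_wf = 11.733 MPa


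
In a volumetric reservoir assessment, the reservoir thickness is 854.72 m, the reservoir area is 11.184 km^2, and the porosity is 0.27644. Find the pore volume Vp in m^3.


Vp = A * 1e6 * hr * phi
Vp = 11.184 * 1e6 * 854.72 * 0.27644
Vp = 2.6425e+09 m^3


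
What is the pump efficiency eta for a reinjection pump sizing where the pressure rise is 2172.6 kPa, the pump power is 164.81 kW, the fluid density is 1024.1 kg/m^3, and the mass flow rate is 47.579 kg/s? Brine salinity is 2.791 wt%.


eta = mdot * dP / (rho * P_pump)
eta = 47.579 * 2172.6 / (1024.1 * 164.81)
eta = 0.61245


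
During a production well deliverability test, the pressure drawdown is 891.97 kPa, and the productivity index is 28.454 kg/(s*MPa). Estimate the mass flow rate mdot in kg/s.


mdot = PI * dP / 1000
mdot = 28.454 * 891.97 / 1000
mdot = 25.380 kg/s


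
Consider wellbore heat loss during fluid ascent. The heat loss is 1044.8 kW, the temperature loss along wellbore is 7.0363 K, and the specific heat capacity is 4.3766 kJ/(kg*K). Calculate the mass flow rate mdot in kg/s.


mdot = Q_loss / (cp * dT)
mdot = 1044.8 / (4.3766 * 7.0363)
mdot = 33.928 kg/s


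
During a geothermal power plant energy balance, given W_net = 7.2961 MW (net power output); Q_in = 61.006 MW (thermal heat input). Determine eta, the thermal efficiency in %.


eta = W_net / Q_in * 100
eta = 7.2961 / 61.006 * 100
eta = 11.960 %


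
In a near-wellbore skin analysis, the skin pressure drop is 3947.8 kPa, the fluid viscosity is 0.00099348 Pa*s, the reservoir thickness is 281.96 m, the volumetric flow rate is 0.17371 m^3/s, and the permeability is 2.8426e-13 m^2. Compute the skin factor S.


S = dP_s * 1000 * 2*pi*k*hr / (q*mu)
S = 3947.8 * 1000 * 2*pi*2.8426e-13*281.96 / (0.17371*0.00099348)
S = 11.520


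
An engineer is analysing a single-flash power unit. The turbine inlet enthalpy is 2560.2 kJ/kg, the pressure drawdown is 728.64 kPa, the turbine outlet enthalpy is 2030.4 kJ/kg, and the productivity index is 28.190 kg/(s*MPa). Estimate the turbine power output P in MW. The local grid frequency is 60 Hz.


Step 1: mdot = PI * dP / 1000 = 28.19 * 728.64 / 1000 = 20.54036 kg/s
Step 2: P = mdot*(h_in - h_out)/1000 = 20.54036*(2560.2 - 2030.4)/1000 = 10.882 MW
P = 10.882 MW


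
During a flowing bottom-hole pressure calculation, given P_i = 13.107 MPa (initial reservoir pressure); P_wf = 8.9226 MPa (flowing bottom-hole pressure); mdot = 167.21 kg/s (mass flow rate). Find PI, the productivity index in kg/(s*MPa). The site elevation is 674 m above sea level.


PI = mdot / (P_i - P_wf)
PI = 167.21 / (13.107 - 8.9226)
PI = 39.960 kg/(s*MPa)


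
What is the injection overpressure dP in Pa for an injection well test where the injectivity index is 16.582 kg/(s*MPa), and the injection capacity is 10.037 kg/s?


dP = mdot * 1000 / II
dP = 10.037 * 1000 / 16.582
dP = 605.2949 kPa
Convert: 605.2949 kPa * 1000.0 = 6.0529e+05 Pa
dP = 6.0529e+05 Pa


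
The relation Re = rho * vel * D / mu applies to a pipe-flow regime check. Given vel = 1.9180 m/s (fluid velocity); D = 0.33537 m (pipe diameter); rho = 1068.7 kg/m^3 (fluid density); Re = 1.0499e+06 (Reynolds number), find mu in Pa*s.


mu = rho * vel * D / Re
mu = 1068.7 * 1.9180 * 0.33537 / 1.0499e+06
mu = 0.00065476 Pa*s


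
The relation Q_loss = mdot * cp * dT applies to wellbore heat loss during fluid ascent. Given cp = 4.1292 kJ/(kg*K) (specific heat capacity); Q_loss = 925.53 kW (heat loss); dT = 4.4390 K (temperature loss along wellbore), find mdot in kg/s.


mdot = Q_loss / (cp * dT)
mdot = 925.53 / (4.1292 * 4.4390)
mdot = 50.494 kg/s


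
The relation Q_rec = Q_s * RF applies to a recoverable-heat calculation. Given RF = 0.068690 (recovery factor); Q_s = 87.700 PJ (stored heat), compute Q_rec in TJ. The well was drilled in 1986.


Q_rec = Q_s * RF
Q_rec = 87.700 * 0.068690
Q_rec = 6.024113 PJ
Convert: 6.024113 PJ * 1000.0 = 6024.1 TJ
Q_rec = 6024.1 TJ


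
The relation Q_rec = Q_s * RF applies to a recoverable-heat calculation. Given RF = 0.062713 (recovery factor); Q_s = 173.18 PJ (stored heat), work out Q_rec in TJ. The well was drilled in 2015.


Q_rec = Q_s * RF
Q_rec = 173.18 * 0.062713
Q_rec = 10.86064 PJ
Convert: 10.86064 PJ * 1000.0 = 10861 TJ
Q_rec = 10861 TJ


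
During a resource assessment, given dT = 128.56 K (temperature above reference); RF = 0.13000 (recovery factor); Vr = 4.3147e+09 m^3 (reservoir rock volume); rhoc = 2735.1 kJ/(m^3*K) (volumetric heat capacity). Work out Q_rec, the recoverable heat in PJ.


Step 1: Q_s = Vr*rhoc*dT/1e12 = 4.3147e+09*2735.1*128.56/1e12 = 1517.154 PJ
Step 2: Q_rec = Q_s * RF = 1517.154 * 0.13 = 197.23 PJ
Q_rec = 197.23 PJ


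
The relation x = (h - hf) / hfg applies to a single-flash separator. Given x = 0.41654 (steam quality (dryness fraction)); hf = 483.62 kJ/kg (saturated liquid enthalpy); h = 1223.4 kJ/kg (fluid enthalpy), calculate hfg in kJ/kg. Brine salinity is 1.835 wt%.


hfg = (h - hf) / x
hfg = (1223.4 - 483.62) / 0.41654
hfg = 1776.0 kJ/kg


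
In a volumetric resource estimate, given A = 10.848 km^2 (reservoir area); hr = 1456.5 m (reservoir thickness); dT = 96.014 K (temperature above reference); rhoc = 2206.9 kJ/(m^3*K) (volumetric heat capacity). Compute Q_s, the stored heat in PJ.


Step 1: Vr = A*1e6*hr = 10.848*1e6*1456.5 = 1.580011e+10 m^3
Step 2: Q_s = Vr*rhoc*dT/1e12 = 1.580011e+10*2206.9*96.014/1e12 = 3347.9 PJ
Q_s = 3347.9 PJ


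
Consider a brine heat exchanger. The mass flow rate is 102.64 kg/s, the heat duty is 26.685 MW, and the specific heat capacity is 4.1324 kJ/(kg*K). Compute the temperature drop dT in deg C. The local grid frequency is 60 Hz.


dT = Q * 1000 / (mdot * cp)
dT = 26.685 * 1000 / (102.64 * 4.1324)
dT = 62.91413 K
Convert (temperature difference, 1 K = 1 deg C): 62.91413 K = 62.91413 deg C
dT = 62.914 deg C


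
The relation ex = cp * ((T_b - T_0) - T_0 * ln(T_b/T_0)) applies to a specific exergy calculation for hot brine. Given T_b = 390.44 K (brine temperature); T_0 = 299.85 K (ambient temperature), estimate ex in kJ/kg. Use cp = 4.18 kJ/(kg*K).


ex = cp * ((T_b - T_0) - T_0 * ln(T_b/T_0))
ex = 4.18 * ((390.44 - 299.85) - 299.85 * ln(390.44/299.85))
ex = 47.786 kJ/kg


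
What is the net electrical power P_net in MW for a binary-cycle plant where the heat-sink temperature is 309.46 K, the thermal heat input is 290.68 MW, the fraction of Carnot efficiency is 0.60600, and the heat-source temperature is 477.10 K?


Step 1: eta = (1 - Tc/Th)*f = (1 - 309.46/477.1)*0.606 = 0.2129320
Step 2: P_net = eta * Q_in = 0.2129320 * 290.68 = 61.895 MW
P_net = 61.895 MW


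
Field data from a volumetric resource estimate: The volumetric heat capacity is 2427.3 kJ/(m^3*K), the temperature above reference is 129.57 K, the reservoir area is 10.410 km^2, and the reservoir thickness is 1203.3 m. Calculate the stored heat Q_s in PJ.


Step 1: Vr = A*1e6*hr = 10.41*1e6*1203.3 = 1.252635e+10 m^3
Step 2: Q_s = Vr*rhoc*dT/1e12 = 1.252635e+10*2427.3*129.57/1e12 = 3939.6 PJ
Q_s = 3939.6 PJ


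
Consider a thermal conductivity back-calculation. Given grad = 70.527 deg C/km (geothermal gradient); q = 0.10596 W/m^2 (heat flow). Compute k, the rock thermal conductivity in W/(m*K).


k = q / (grad / 1000)
k = 0.10596 / (70.527 / 1000)
k = 1.5024 W/(m*K)


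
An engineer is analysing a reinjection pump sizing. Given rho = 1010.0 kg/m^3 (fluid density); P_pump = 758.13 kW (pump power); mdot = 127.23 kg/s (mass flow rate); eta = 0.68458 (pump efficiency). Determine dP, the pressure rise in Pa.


dP = P_pump * rho * eta / mdot
dP = 758.13 * 1010.0 * 0.68458 / 127.23
dP = 4120.024 kPa
Convert: 4120.024 kPa * 1000.0 = 4.1200e+06 Pa
dP = 4.1200e+06 Pa


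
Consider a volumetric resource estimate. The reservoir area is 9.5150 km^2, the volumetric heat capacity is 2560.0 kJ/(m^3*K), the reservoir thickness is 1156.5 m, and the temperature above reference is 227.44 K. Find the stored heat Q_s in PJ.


Step 1: Vr = A*1e6*hr = 9.515*1e6*1156.5 = 1.100410e+10 m^3
Step 2: Q_s = Vr*rhoc*dT/1e12 = 1.100410e+10*2560.0*227.44/1e12 = 6407.1 PJ
Q_s = 6407.1 PJ


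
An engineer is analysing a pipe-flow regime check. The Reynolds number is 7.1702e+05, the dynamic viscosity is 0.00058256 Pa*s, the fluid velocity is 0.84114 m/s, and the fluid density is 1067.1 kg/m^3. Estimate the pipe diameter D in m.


D = Re * mu / (rho * vel)
D = 7.1702e+05 * 0.00058256 / (1067.1 * 0.84114)
D = 0.46537 m


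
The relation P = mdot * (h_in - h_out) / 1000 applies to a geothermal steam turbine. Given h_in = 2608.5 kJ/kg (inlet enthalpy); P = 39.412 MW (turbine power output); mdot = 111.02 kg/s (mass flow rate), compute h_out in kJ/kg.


h_out = h_in - P * 1000 / mdot
h_out = 2608.5 - 39.412 * 1000 / 111.02
h_out = 2253.5 kJ/kg


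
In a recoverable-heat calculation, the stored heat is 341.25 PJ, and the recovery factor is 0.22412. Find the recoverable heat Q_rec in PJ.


Q_rec = Q_s * RF
Q_rec = 341.25 * 0.22412
Q_rec = 76.481 PJ


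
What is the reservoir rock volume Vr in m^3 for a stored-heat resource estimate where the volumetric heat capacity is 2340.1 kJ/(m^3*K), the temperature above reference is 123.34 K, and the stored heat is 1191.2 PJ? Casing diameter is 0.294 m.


Vr = Q_s * 1e12 / (rhoc * dT)
Vr = 1191.2 * 1e12 / (2340.1 * 123.34)
Vr = 4.1271e+09 m^3


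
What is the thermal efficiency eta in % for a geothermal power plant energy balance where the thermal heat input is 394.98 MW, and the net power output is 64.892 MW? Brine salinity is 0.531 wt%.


eta = W_net / Q_in * 100
eta = 64.892 / 394.98 * 100
eta = 16.429 %


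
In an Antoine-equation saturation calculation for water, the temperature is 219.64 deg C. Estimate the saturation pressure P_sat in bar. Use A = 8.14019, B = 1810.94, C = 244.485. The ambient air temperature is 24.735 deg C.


P_sat = 10^(A - B/(C + T)) / 760 * 0.101325
P_sat = 10^(8.14019 - 1810.94/(244.485 + 219.64)) / 760 * 0.101325
P_sat = 2.308109 MPa
Convert: 2.308109 MPa * 10.0 = 23.081 bar
P_sat = 23.081 bar


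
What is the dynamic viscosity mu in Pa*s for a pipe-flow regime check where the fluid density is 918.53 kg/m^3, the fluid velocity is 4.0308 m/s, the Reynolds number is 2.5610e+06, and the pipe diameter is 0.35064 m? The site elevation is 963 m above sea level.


mu = rho * vel * D / Re
mu = 918.53 * 4.0308 * 0.35064 / 2.5610e+06
mu = 0.00050692 Pa*s


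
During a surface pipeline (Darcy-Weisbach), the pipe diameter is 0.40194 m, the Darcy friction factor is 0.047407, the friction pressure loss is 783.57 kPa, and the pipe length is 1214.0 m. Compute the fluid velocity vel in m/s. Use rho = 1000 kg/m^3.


vel = sqrt(dP*1000*2*D / (f*L*rho))
vel = sqrt(783.57*1000*2*0.40194 / (0.047407*1214.0*1000))
vel = 3.3083 m/s


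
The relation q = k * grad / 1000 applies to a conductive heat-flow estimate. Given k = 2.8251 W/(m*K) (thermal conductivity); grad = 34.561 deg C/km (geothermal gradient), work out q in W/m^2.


q = k * grad / 1000
q = 2.8251 * 34.561 / 1000
q = 0.097638 W/m^2


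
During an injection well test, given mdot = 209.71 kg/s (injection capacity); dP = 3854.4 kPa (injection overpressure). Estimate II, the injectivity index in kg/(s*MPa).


II = mdot * 1000 / dP
II = 209.71 * 1000 / 3854.4
II = 54.408 kg/(s*MPa)


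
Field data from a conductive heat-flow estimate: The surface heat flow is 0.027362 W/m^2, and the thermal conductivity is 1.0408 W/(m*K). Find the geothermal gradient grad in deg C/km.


grad = q * 1000 / k
grad = 0.027362 * 1000 / 1.0408
grad = 26.289 deg C/km


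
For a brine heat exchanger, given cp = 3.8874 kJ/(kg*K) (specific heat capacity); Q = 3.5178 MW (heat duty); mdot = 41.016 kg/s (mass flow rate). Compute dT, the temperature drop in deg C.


dT = Q * 1000 / (mdot * cp)
dT = 3.5178 * 1000 / (41.016 * 3.8874)
dT = 22.06270 K
Convert (temperature difference, 1 K = 1 deg C): 22.06270 K = 22.06270 deg C
dT = 22.063 deg C


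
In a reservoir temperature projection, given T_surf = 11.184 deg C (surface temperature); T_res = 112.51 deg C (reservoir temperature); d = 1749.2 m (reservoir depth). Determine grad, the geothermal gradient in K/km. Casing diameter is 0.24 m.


grad = (T_res - T_surf) / d * 1000
grad = (112.51 - 11.184) / 1749.2 * 1000
grad = 57.92705 deg C/km
Convert: 57.92705 deg C/km * 1.0 = 57.927 K/km
grad = 57.927 K/km


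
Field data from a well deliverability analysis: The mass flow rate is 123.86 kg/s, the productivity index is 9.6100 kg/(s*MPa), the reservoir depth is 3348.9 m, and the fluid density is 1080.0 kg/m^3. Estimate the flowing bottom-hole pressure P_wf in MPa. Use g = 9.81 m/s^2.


Step 1: P_i = rho*g*h/1e6 = 1080.0*9.81*3348.9/1e6 = 35.48093 MPa
Step 2: P_wf = P_i - mdot/PI = 35.48093 - 123.86/9.61 = 22.592 MPa
P_wf = 22.592 MPa


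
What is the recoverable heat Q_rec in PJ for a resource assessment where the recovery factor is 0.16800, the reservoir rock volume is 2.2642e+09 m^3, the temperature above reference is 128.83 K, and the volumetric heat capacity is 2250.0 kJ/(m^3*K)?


Step 1: Q_s = Vr*rhoc*dT/1e12 = 2.2642e+09*2250.0*128.83/1e12 = 656.3180 PJ
Step 2: Q_rec = Q_s * RF = 656.3180 * 0.168 = 110.26 PJ
Q_rec = 110.26 PJ


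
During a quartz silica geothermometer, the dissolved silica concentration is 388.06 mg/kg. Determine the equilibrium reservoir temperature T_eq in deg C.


T_eq = 1309 / (5.19 - log10(SiO2)) - 273.15
T_eq = 1309 / (5.19 - log10(388.06)) - 273.15
T_eq = 230.10 deg C


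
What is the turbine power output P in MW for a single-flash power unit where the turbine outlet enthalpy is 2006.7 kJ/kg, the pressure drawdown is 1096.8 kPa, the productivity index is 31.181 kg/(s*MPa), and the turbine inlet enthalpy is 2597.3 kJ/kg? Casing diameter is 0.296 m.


Step 1: mdot = PI * dP / 1000 = 31.181 * 1096.8 / 1000 = 34.19932 kg/s
Step 2: P = mdot*(h_in - h_out)/1000 = 34.19932*(2597.3 - 2006.7)/1000 = 20.198 MW
P = 20.198 MW


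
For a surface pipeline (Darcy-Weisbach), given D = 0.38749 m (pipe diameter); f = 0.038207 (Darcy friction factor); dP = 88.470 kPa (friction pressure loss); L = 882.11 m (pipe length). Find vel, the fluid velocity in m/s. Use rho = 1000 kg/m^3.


vel = sqrt(dP*1000*2*D / (f*L*rho))
vel = sqrt(88.470*1000*2*0.38749 / (0.038207*882.11*1000))
vel = 1.4263 m/s


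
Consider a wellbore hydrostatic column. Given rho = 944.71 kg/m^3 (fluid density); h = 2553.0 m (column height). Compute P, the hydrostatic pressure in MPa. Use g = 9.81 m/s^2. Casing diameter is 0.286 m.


P = rho * g * h / 1e6
P = 944.71 * 9.81 * 2553.0 / 1e6
P = 23.660 MPa


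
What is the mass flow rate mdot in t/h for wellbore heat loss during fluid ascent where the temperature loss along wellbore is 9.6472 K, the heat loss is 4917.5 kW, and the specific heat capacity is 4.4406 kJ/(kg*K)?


mdot = Q_loss / (cp * dT)
mdot = 4917.5 / (4.4406 * 9.6472)
mdot = 114.7893 kg/s
Convert: 114.7893 kg/s * 3.6 = 413.24 t/h
mdot = 413.24 t/h


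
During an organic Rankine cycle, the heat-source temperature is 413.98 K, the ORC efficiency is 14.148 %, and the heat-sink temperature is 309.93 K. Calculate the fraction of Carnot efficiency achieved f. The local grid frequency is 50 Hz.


f = (eta_orc/100) / (1 - Tc/Th)
f = (14.148/100) / (1 - 309.93/413.98)
f = 0.56290


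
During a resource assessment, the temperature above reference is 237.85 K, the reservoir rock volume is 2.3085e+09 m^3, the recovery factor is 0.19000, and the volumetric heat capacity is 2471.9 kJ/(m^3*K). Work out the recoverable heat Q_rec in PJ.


Step 1: Q_s = Vr*rhoc*dT/1e12 = 2.3085e+09*2471.9*237.85/1e12 = 1357.263 PJ
Step 2: Q_rec = Q_s * RF = 1357.263 * 0.19 = 257.88 PJ
Q_rec = 257.88 PJ


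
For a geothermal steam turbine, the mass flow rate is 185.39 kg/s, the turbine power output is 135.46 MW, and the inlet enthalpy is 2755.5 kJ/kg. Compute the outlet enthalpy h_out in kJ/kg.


h_out = h_in - P * 1000 / mdot
h_out = 2755.5 - 135.46 * 1000 / 185.39
h_out = 2024.8 kJ/kg


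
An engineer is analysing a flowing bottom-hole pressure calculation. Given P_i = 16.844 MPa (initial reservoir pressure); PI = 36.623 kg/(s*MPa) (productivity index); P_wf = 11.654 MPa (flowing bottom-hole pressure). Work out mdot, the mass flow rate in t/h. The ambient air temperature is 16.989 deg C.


mdot = (P_i - P_wf) * PI
mdot = (16.844 - 11.654) * 36.623
mdot = 190.0734 kg/s
Convert: 190.0734 kg/s * 3.6 = 684.26 t/h
mdot = 684.26 t/h


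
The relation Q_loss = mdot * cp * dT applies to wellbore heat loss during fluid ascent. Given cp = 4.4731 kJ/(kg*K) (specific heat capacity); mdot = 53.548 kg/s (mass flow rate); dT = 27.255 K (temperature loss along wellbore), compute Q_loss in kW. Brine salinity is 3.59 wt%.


Q_loss = mdot * cp * dT
Q_loss = 53.548 * 4.4731 * 27.255
Q_loss = 6528.3 kW


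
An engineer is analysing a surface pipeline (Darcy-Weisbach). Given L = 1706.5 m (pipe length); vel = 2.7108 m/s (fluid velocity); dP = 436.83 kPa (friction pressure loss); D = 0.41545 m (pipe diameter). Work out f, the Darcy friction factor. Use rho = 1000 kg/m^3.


f = dP*1000 / ((L/D)*(rho*vel^2/2))
f = 436.83*1000 / ((1706.5/0.41545)*(1000*2.7108^2/2))
f = 0.028944


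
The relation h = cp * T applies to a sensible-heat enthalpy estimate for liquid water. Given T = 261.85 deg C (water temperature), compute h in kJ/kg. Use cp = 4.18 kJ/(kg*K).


h = cp * T
h = 4.18 * 261.85
h = 1094.5 kJ/kg


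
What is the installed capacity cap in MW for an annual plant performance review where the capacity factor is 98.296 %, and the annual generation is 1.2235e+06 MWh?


cap = E_a / (CF/100 * 8760)
cap = 1.2235e+06 / (98.296/100 * 8760)
cap = 142.09 MW


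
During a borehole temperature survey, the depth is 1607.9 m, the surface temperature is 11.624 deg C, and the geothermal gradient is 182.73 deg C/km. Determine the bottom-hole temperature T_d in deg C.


T_d = T_surf + grad * d / 1000
T_d = 11.624 + 182.73 * 1607.9 / 1000
T_d = 305.44 deg C


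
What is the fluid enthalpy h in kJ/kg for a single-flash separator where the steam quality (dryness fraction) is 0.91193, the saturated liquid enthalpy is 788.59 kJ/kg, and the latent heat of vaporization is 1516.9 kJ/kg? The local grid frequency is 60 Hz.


h = hf + x * hfg
h = 788.59 + 0.91193 * 1516.9
h = 2171.9 kJ/kg


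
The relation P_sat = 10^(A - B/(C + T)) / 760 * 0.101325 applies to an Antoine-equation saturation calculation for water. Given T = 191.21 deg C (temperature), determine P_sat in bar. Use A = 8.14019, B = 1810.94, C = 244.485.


P_sat = 10^(A - B/(C + T)) / 760 * 0.101325
P_sat = 10^(8.14019 - 1810.94/(244.485 + 191.21)) / 760 * 0.101325
P_sat = 1.284261 MPa
Convert: 1.284261 MPa * 10.0 = 12.843 bar
P_sat = 12.843 bar


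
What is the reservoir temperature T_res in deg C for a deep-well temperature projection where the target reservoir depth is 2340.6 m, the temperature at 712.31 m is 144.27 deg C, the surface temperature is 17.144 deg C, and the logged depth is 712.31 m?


Step 1: grad = (T_d1 - T_surf)/d1 * 1000 = (144.27 - 17.144)/712.31 * 1000 = 178.4700 deg C/km
Step 2: T_res = T_surf + grad*d2/1000 = 17.144 + 178.4700*2340.6/1000 = 434.87 deg C
T_res = 434.87 deg C


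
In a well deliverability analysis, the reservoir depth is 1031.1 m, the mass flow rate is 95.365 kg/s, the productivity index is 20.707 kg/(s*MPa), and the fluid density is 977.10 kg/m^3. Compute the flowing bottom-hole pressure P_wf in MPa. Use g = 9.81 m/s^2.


Step 1: P_i = rho*g*h/1e6 = 977.1*9.81*1031.1/1e6 = 9.883455 MPa
Step 2: P_wf = P_i - mdot/PI = 9.883455 - 95.365/20.707 = 5.2780 MPa
P_wf = 5.2780 MPa


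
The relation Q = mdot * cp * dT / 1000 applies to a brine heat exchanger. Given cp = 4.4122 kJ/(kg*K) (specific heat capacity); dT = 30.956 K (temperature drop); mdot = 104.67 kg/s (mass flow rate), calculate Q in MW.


Q = mdot * cp * dT / 1000
Q = 104.67 * 4.4122 * 30.956 / 1000
Q = 14.296 MW


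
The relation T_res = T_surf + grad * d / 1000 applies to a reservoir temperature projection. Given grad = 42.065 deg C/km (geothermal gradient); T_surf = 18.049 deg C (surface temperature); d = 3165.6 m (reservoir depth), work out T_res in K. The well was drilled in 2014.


T_res = T_surf + grad * d / 1000
T_res = 18.049 + 42.065 * 3165.6 / 1000
T_res = 151.2100 deg C
Convert to K: 151.2100 + 273.15 = 424.36 K
T_res = 424.36 K


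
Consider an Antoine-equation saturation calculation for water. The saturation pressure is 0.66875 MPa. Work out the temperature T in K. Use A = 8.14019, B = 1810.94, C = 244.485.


T = B / (A - log10(P_sat * 760 / 0.101325)) - C
T = 1810.94 / (8.14019 - log10(0.66875 * 760 / 0.101325)) - 244.485
T = 163.4001 deg C
Convert to K: 163.4001 + 273.15 = 436.55 K
T = 436.55 K


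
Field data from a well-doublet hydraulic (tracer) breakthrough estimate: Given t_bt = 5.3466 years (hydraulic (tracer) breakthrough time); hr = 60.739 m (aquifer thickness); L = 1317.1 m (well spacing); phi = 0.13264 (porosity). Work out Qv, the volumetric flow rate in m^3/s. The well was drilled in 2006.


Qv = pi*hr*phi*L^2 / (3*t_bt*365.25*86400)
Qv = pi*60.739*0.13264*1317.1^2 / (3*5.3466*365.25*86400)
Qv = 0.086741 m^3/s


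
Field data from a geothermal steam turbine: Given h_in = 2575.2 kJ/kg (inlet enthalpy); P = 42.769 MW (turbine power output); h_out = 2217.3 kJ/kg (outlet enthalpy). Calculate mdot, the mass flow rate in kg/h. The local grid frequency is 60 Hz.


mdot = P * 1000 / (h_in - h_out)
mdot = 42.769 * 1000 / (2575.2 - 2217.3)
mdot = 119.4999 kg/s
Convert: 119.4999 kg/s * 3600.0 = 4.3020e+05 kg/h
mdot = 4.3020e+05 kg/h


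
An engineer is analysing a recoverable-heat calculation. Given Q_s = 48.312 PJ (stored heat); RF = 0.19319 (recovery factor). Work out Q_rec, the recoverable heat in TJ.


Q_rec = Q_s * RF
Q_rec = 48.312 * 0.19319
Q_rec = 9.333395 PJ
Convert: 9.333395 PJ * 1000.0 = 9333.4 TJ
Q_rec = 9333.4 TJ


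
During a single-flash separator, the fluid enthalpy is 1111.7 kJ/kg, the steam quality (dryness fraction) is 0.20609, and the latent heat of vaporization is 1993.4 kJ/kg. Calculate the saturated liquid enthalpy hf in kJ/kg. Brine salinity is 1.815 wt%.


hf = h - x * hfg
hf = 1111.7 - 0.20609 * 1993.4
hf = 700.88 kJ/kg


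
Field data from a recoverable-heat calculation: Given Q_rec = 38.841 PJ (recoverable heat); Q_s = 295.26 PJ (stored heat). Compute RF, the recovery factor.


RF = Q_rec / Q_s
RF = 38.841 / 295.26
RF = 0.13155


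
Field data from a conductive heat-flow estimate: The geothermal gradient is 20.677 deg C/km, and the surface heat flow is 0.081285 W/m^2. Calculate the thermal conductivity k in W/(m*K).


k = q * 1000 / grad
k = 0.081285 * 1000 / 20.677
k = 3.9312 W/(m*K)


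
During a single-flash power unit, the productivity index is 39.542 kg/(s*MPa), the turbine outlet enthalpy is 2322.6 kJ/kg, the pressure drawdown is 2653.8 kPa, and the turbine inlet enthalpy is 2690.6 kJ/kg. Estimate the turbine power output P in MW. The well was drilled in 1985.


Step 1: mdot = PI * dP / 1000 = 39.542 * 2653.8 / 1000 = 104.9366 kg/s
Step 2: P = mdot*(h_in - h_out)/1000 = 104.9366*(2690.6 - 2322.6)/1000 = 38.617 MW
P = 38.617 MW


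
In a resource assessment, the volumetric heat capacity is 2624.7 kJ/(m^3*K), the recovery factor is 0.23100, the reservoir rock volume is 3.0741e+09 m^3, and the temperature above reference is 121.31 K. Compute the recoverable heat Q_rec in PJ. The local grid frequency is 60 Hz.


Step 1: Q_s = Vr*rhoc*dT/1e12 = 3.0741e+09*2624.7*121.31/1e12 = 978.8007 PJ
Step 2: Q_rec = Q_s * RF = 978.8007 * 0.231 = 226.10 PJ
Q_rec = 226.10 PJ


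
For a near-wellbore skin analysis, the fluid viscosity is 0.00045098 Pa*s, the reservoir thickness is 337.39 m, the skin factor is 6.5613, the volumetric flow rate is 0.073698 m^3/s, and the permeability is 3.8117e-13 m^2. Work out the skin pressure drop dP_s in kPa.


dP_s = S * q * mu / (2*pi*k*hr) / 1000
dP_s = 6.5613 * 0.073698 * 0.00045098 / (2*pi*3.8117e-13*337.39) / 1000
dP_s = 269.88 kPa


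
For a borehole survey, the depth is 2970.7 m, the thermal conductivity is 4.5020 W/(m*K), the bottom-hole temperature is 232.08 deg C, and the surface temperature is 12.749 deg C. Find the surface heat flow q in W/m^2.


Step 1: grad = (T_d - T_surf)/d * 1000 = (232.08 - 12.749)/2970.7 * 1000 = 73.83142 deg C/km
Step 2: q = k * grad / 1000 = 4.502 * 73.83142 / 1000 = 0.33239 W/m^2
q = 0.33239 W/m^2


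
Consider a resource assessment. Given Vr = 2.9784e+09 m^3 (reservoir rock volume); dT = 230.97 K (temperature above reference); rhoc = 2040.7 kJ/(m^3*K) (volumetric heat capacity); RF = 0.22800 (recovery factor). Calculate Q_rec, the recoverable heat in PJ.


Step 1: Q_s = Vr*rhoc*dT/1e12 = 2.9784e+09*2040.7*230.97/1e12 = 1403.840 PJ
Step 2: Q_rec = Q_s * RF = 1403.840 * 0.228 = 320.08 PJ
Q_rec = 320.08 PJ


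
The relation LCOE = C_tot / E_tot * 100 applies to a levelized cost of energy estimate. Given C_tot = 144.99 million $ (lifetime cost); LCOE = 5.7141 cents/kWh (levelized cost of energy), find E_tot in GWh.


E_tot = C_tot / LCOE * 100
E_tot = 144.99 / 5.7141 * 100
E_tot = 2537.4 GWh


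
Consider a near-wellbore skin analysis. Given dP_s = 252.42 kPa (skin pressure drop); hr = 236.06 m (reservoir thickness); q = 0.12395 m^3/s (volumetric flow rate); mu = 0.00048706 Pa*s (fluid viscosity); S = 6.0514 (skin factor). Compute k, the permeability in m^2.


k = S*q*mu / (2*pi*dP_s*1000*hr)
k = 6.0514*0.12395*0.00048706 / (2*pi*252.42*1000*236.06)
k = 9.7580e-13 m^2


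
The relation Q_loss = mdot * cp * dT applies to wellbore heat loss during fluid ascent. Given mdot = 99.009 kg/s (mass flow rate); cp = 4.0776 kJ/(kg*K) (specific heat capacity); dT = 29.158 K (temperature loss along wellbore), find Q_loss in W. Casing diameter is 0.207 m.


Q_loss = mdot * cp * dT
Q_loss = 99.009 * 4.0776 * 29.158
Q_loss = 11771.64 kW
Convert: 11771.64 kW * 1000.0 = 1.1772e+07 W
Q_loss = 1.1772e+07 W


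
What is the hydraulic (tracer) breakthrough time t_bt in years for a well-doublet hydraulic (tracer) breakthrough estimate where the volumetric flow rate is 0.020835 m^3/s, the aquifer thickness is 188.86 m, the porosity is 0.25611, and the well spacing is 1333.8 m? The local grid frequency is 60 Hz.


t_bt = pi * hr * phi * L^2 / (3 * Qv) / (365.25*86400)
t_bt = pi * 188.86 * 0.25611 * 1333.8^2 / (3 * 0.020835) / (365.25*86400)
t_bt = 137.05 years


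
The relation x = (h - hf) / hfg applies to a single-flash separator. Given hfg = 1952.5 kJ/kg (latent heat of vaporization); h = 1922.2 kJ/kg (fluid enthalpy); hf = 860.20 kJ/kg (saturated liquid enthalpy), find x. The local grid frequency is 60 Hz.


x = (h - hf) / hfg
x = (1922.2 - 860.20) / 1952.5
x = 0.54392


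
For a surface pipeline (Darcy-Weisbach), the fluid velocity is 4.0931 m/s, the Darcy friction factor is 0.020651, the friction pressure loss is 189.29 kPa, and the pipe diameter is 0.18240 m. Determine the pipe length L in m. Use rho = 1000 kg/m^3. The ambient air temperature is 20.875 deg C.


L = dP*1000*D / (f*rho*vel^2/2)
L = 189.29*1000*0.18240 / (0.020651*1000*4.0931^2/2)
L = 199.59 m


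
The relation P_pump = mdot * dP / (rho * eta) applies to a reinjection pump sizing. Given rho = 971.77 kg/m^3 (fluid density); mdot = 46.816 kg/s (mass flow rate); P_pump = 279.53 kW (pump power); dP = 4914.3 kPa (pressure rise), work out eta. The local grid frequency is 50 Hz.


eta = mdot * dP / (rho * P_pump)
eta = 46.816 * 4914.3 / (971.77 * 279.53)
eta = 0.84696


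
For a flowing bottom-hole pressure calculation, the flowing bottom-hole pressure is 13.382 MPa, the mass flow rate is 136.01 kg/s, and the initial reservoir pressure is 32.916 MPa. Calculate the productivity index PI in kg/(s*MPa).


PI = mdot / (P_i - P_wf)
PI = 136.01 / (32.916 - 13.382)
PI = 6.9627 kg/(s*MPa)


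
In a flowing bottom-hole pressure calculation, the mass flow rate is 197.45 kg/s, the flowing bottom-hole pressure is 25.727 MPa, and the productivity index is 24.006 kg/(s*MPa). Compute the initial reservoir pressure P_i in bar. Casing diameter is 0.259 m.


P_i = P_wf + mdot / PI
P_i = 25.727 + 197.45 / 24.006
P_i = 33.95203 MPa
Convert: 33.95203 MPa * 10.0 = 339.52 bar
P_i = 339.52 bar


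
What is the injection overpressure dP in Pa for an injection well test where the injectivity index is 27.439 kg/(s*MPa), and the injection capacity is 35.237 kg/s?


dP = mdot * 1000 / II
dP = 35.237 * 1000 / 27.439
dP = 1284.194 kPa
Convert: 1284.194 kPa * 1000.0 = 1.2842e+06 Pa
dP = 1.2842e+06 Pa


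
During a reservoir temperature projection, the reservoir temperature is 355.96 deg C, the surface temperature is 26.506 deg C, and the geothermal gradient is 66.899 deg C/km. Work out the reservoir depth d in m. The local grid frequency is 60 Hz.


d = (T_res - T_surf) / grad * 1000
d = (355.96 - 26.506) / 66.899 * 1000
d = 4924.6 m


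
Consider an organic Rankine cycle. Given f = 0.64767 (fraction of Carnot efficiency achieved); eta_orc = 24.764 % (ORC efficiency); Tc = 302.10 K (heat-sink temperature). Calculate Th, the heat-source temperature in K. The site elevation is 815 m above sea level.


Th = Tc / (1 - (eta_orc/100)/f)
Th = 302.10 / (1 - (24.764/100)/0.64767)
Th = 489.12 K


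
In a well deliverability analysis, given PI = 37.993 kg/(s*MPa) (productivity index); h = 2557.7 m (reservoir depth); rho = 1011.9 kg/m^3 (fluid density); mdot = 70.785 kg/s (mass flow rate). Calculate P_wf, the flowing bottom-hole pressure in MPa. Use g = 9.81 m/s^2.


Step 1: P_i = rho*g*h/1e6 = 1011.9*9.81*2557.7/1e6 = 25.38962 MPa
Step 2: P_wf = P_i - mdot/PI = 25.38962 - 70.785/37.993 = 23.527 MPa
P_wf = 23.527 MPa


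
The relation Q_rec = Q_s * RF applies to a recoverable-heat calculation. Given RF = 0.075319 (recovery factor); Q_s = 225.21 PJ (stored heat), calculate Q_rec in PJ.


Q_rec = Q_s * RF
Q_rec = 225.21 * 0.075319
Q_rec = 16.963 PJ


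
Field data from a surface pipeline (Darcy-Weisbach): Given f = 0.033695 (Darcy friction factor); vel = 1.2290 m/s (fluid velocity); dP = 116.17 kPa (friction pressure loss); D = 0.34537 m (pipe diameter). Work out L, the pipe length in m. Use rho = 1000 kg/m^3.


L = dP*1000*D / (f*rho*vel^2/2)
L = 116.17*1000*0.34537 / (0.033695*1000*1.2290^2/2)
L = 1576.7 m


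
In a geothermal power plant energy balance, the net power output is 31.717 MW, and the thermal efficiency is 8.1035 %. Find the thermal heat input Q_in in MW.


Q_in = W_net / (eta / 100)
Q_in = 31.717 / (8.1035 / 100)
Q_in = 391.40 MW


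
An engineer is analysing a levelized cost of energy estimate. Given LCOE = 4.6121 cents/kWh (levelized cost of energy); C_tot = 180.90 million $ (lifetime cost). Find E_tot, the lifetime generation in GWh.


E_tot = C_tot / LCOE * 100
E_tot = 180.90 / 4.6121 * 100
E_tot = 3922.3 GWh


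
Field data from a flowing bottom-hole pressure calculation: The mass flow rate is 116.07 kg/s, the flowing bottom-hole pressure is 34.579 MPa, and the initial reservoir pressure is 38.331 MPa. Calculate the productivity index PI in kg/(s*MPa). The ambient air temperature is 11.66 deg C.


PI = mdot / (P_i - P_wf)
PI = 116.07 / (38.331 - 34.579)
PI = 30.936 kg/(s*MPa)


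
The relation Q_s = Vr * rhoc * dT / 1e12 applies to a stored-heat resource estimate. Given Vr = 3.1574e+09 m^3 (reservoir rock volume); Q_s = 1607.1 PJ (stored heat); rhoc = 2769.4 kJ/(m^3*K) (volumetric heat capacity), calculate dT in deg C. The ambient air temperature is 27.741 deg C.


dT = Q_s * 1e12 / (Vr * rhoc)
dT = 1607.1 * 1e12 / (3.1574e+09 * 2769.4)
dT = 183.7924 K
Convert (temperature difference, 1 K = 1 deg C): 183.7924 K = 183.7924 deg C
dT = 183.79 deg C
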